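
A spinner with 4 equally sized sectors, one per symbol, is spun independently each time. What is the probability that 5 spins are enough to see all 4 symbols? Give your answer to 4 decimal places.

Let A_i be the event that symbol i is missing after 5 spins. By inclusion–exclusion on the A_i,
P(all seen) = Σ_{j=0}^{4} (-1)^j C(4,j)((4-j)/4)^5
= 1.00000 - 0.94922 + 0.18750 - 0.00391 + 0.00000
= 0.23438.

0.2344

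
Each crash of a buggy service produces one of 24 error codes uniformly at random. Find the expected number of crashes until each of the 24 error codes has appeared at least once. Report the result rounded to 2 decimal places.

90.62

The wait to go from k to k+1 distinct error codes is geometric with mean 24/(24-k).
E[T] = 24/24 + 24/23 + 24/22 + ... + 24/2 + 24/1 = 24·H_{24}.
H_{24} = 3.776, so E[T] = 90.623.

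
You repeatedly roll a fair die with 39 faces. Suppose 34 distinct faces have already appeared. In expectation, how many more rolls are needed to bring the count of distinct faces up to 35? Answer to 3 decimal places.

7.800

From k distinct to k+1 distinct takes on average 39/(39-k) rolls.
Only the k = 34 term is needed: E = 39/5 = 7.8000.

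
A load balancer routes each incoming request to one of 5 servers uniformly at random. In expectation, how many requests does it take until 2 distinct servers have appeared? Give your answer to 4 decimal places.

2.2500

With k distinct servers already seen, the next new one arrives after an expected 5/(5-k) requests.
Sum over k = 0,...,1: E = 5/5 + 5/4 = 2.25000.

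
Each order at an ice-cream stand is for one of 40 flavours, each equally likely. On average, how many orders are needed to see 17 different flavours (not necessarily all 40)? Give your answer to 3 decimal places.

21.770

Going from k to k+1 distinct takes a geometric number of orders with mean 40/(40-k).
Sum over k = 0,...,16: E = 40/40 + 40/39 + 40/38 + ... + 40/25 + 40/24 = 21.7701.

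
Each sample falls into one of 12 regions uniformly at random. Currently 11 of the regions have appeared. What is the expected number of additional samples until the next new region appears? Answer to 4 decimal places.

Each sample yields a new region with probability (12-11)/12 = 1/12, so the wait is geometric with mean 12/1.
E = 12/1 = 12.00000.

12.0000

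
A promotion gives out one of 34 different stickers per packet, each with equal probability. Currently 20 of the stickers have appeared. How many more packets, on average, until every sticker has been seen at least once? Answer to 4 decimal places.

110.5531

From k distinct to k+1 distinct takes on average 34/(34-k) packets.
Sum over k = 20,...,33: E = 34/14 + 34/13 + 34/12 + ... + 34/2 + 34/1 = 110.55312.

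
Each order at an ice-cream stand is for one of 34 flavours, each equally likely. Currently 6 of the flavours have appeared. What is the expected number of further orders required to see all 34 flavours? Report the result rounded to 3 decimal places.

133.524

The wait to go from k to k+1 distinct flavours is geometric with mean 34/(34-k).
Sum over k = 6,...,33: E = 34/28 + 34/27 + 34/26 + ... + 34/2 + 34/1 = 133.5238.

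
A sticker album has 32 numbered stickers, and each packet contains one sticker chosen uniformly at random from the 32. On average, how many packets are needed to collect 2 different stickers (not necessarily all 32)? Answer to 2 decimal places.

Going from k to k+1 distinct takes a geometric number of packets with mean 32/(32-k).
Sum over k = 0,...,1: E = 32/32 + 32/31 = 2.032.

2.03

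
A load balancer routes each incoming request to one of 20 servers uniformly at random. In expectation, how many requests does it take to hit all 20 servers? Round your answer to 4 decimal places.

71.9548

The wait to go from k to k+1 distinct servers is geometric with mean 20/(20-k).
E[T] = 20/20 + 20/19 + 20/18 + ... + 20/2 + 20/1 = 20·H_{20}.
H_{20} = 3.59774, so E[T] = 71.95479.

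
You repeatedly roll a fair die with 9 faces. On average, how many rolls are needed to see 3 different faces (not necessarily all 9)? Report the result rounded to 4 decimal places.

With k distinct faces already seen, the next new one arrives after an expected 9/(9-k) rolls.
Sum over k = 0,...,2: E = 9/9 + 9/8 + 9/7 = 3.41071.

3.4107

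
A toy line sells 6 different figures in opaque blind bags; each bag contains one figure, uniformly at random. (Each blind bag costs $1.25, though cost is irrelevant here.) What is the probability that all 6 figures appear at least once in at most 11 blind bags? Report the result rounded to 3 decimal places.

0.356

By inclusion–exclusion over which figures are missing,
P(all seen) = Σ_{j=0}^{6} (-1)^j C(6,j)((6-j)/6)^11
= 1.0000 - 0.8075 + 0.1734 - 0.0098 + 0.0001 - 0.0000 + 0.0000
= 0.3562.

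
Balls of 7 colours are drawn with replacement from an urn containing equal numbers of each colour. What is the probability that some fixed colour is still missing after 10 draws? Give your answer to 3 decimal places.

On each draw the fixed colour fails to appear with probability 6/7.
P(still missing after 10) = (6/7)^10 = 0.2141.

0.214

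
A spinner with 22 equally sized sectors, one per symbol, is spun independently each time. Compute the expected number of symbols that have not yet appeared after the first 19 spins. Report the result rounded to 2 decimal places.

For each symbol, P(unseen after 19) = (21/22)^19 = 0.413.
By linearity of expectation, E[unseen] = 22·(21/22)^19 = 9.090.

9.09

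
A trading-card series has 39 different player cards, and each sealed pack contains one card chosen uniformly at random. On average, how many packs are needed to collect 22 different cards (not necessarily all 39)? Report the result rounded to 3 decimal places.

31.746

Going from k to k+1 distinct takes a geometric number of packs with mean 39/(39-k).
Sum over k = 0,...,21: E = 39/39 + 39/38 + 39/37 + ... + 39/19 + 39/18 = 31.7456.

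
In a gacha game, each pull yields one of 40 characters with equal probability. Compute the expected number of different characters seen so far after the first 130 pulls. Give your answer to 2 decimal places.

38.51

For each character, P(seen in 130 pulls) = 1 - (39/40)^130 = 0.963.
By linearity of expectation, E[distinct seen] = 40·(1 - (39/40)^130) = 38.512.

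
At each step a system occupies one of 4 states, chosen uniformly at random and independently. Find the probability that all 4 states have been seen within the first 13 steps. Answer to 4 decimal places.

0.9057

By inclusion–exclusion over which states are missing,
P(all seen) = Σ_{j=0}^{4} (-1)^j C(4,j)((4-j)/4)^13
= 1.00000 - 0.09503 + 0.00073 - 0.00000 + 0.00000
= 0.90570.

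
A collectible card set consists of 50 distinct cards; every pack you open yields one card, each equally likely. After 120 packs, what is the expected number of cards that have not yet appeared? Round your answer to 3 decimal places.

For each card, P(unseen after 120) = (49/50)^120 = 0.0885.
By linearity of expectation, E[unseen] = 50·(49/50)^120 = 4.4269.

4.427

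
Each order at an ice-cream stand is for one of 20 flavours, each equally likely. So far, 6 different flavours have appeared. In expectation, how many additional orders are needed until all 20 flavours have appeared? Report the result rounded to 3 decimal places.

With k distinct flavours already seen, the next new one takes an expected 20/(20-k) orders.
Sum over k = 6,...,19: E = 20/14 + 20/13 + 20/12 + ... + 20/2 + 20/1 = 65.0312.

65.031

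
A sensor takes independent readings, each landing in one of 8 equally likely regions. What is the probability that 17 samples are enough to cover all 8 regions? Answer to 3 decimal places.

0.366

By inclusion–exclusion over which regions are missing,
P(all seen) = Σ_{j=0}^{8} (-1)^j C(8,j)((8-j)/8)^17
= 1.0000 - 0.8265 + 0.2105 - 0.0190 + 0.0005 - 0.0000 + 0.0000 - 0.0000 + 0.0000
= 0.3656.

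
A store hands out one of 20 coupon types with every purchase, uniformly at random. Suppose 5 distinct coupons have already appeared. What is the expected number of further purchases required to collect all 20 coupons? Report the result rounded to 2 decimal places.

The wait to go from k to k+1 distinct coupons is geometric with mean 20/(20-k).
Sum over k = 5,...,19: E = 20/15 + 20/14 + 20/13 + ... + 20/2 + 20/1 = 66.365.

66.36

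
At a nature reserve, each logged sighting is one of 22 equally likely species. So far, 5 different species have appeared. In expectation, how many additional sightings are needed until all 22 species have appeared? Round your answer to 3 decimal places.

With k distinct species already seen, the next new one takes an expected 22/(22-k) sightings.
Sum over k = 5,...,21: E = 22/17 + 22/16 + 22/15 + ... + 22/2 + 22/1 = 75.6702.

75.670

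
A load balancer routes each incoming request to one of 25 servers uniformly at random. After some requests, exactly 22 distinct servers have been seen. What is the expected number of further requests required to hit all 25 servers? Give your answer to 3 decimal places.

With k distinct servers already seen, the next new one takes an expected 25/(25-k) requests.
Sum over k = 22,...,24: E = 25/3 + 25/2 + 25/1 = 45.8333.

45.833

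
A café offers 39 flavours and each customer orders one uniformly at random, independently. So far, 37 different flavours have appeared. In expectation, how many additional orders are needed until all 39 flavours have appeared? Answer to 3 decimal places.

58.500

From k distinct to k+1 distinct takes on average 39/(39-k) orders.
Sum over k = 37,...,38: E = 39/2 + 39/1 = 58.5000.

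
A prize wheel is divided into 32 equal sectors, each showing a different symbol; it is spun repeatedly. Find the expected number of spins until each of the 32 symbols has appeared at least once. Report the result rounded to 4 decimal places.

Split into phases: going from k distinct to k+1 distinct takes on average 32/(32-k) spins.
E[T] = 32/32 + 32/31 + 32/30 + ... + 32/2 + 32/1 = 32·H_{32}.
H_{32} = 4.05850, so E[T] = 129.87185.

129.8718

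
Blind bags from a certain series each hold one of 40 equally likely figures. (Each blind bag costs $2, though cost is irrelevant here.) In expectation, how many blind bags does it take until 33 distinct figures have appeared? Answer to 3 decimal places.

Going from k to k+1 distinct takes a geometric number of blind bags with mean 40/(40-k).
Sum over k = 0,...,32: E = 40/40 + 40/39 + 40/38 + ... + 40/9 + 40/8 = 67.4274.

67.427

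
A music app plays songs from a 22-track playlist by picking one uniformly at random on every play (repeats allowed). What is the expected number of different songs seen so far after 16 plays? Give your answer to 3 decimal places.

11.549

For each song, P(seen in 16 plays) = 1 - (21/22)^16 = 0.5249.
By linearity of expectation, E[distinct seen] = 22·(1 - (21/22)^16) = 11.5487.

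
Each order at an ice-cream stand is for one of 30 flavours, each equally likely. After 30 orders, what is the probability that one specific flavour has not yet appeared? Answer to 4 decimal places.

Each order misses the fixed flavour with probability (30-1)/30 = 29/30, independently.
P(still missing after 30) = (29/30)^30 = 0.36166.

0.3617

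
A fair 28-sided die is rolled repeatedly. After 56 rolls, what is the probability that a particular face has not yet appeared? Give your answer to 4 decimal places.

Each roll misses the fixed face with probability (28-1)/28 = 27/28, independently.
P(still missing after 56) = (27/28)^56 = 0.13047.

0.1305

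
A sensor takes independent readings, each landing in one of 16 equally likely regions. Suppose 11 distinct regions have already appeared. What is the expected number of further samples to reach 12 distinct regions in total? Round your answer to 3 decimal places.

3.200

From k distinct to k+1 distinct takes on average 16/(16-k) samples.
Only the k = 11 term is needed: E = 16/5 = 3.2000.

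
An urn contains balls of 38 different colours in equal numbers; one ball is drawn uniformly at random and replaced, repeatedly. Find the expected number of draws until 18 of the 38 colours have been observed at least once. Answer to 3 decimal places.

Going from k to k+1 distinct takes a geometric number of draws with mean 38/(38-k).
Sum over k = 0,...,17: E = 38/38 + 38/37 + 38/36 + ... + 38/22 + 38/21 = 23.9462.

23.946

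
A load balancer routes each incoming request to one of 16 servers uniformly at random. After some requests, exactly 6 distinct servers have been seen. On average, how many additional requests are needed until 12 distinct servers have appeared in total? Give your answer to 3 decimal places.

The wait to go from k to k+1 distinct servers is geometric with mean 16/(16-k).
Sum over k = 6,...,11: E = 16/10 + 16/9 + 16/8 + 16/7 + 16/6 + 16/5 = 13.5302.

13.530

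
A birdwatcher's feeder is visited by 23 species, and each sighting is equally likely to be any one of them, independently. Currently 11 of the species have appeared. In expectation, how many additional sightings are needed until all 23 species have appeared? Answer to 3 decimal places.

71.374

From k distinct to k+1 distinct takes on average 23/(23-k) sightings.
Sum over k = 11,...,22: E = 23/12 + 23/11 + 23/10 + ... + 23/2 + 23/1 = 71.3738.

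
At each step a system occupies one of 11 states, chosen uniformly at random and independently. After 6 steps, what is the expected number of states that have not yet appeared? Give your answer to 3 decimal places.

For each state, P(unseen after 6) = (10/11)^6 = 0.5645.
By linearity of expectation, E[unseen] = 11·(10/11)^6 = 6.2092.

6.209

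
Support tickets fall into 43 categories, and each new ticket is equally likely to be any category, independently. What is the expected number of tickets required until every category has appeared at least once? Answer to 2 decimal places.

After k distinct categories have appeared, the next ticket gives a new one with probability (43-k)/43, so the expected wait for the (k+1)-th is 43/(43-k).
E[T] = 43/43 + 43/42 + 43/41 + ... + 43/2 + 43/1 = 43·H_{43}.
H_{43} = 4.350, so E[T] = 187.050.

187.05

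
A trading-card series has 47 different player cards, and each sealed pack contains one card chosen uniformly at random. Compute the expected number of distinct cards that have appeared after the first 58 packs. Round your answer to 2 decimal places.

For each card, P(seen in 58 packs) = 1 - (46/47)^58 = 0.713.
By linearity of expectation, E[distinct seen] = 47·(1 - (46/47)^58) = 33.499.

33.50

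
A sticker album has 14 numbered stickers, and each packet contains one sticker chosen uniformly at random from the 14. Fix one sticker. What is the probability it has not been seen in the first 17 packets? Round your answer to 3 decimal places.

0.284

Each packet misses the fixed sticker with probability (14-1)/14 = 13/14, independently.
P(still missing after 17) = (13/14)^17 = 0.2837.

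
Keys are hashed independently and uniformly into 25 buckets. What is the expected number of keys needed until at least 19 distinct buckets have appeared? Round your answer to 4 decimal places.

Going from k to k+1 distinct takes a geometric number of keys with mean 25/(25-k).
Sum over k = 0,...,18: E = 25/25 + 25/24 + 25/23 + ... + 25/8 + 25/7 = 34.14895.

34.1490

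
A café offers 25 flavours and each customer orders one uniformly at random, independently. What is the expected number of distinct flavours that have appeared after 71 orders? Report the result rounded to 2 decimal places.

23.62

For each flavour, P(seen in 71 orders) = 1 - (24/25)^71 = 0.945.
By linearity of expectation, E[distinct seen] = 25·(1 - (24/25)^71) = 23.622.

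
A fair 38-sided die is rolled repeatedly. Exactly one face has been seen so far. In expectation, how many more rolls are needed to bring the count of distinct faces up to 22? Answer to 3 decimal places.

31.193

With k distinct faces already seen, the next new one takes an expected 38/(38-k) rolls.
Sum over k = 1,...,21: E = 38/37 + 38/36 + 38/35 + ... + 38/18 + 38/17 = 31.1926.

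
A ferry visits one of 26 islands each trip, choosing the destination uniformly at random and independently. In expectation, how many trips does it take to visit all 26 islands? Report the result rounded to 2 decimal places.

Split into phases: going from k distinct to k+1 distinct takes on average 26/(26-k) trips.
E[T] = 26/26 + 26/25 + 26/24 + ... + 26/2 + 26/1 = 26·H_{26}.
H_{26} = 3.854, so E[T] = 100.215.

100.21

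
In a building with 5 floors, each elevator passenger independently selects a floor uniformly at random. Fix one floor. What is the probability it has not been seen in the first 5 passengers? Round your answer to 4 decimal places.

On each passenger the fixed floor fails to appear with probability 4/5.
P(still missing after 5) = (4/5)^5 = 0.32768.

0.3277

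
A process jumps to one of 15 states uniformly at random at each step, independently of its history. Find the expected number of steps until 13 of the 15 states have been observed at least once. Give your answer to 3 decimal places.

27.273

With k distinct states already seen, the next new one arrives after an expected 15/(15-k) steps.
Sum over k = 0,...,12: E = 15/15 + 15/14 + 15/13 + ... + 15/4 + 15/3 = 27.2734.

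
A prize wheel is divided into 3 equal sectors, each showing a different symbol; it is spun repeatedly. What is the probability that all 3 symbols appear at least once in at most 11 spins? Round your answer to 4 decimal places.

0.9653

By inclusion–exclusion over which symbols are missing,
P(all seen) = Σ_{j=0}^{3} (-1)^j C(3,j)((3-j)/3)^11
= 1.00000 - 0.03468 + 0.00002 - 0.00000
= 0.96533.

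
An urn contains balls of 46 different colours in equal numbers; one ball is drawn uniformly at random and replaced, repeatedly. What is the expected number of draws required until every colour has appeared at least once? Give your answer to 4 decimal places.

203.1676

Split into phases: going from k distinct to k+1 distinct takes on average 46/(46-k) draws.
E[T] = 46/46 + 46/45 + 46/44 + ... + 46/2 + 46/1 = 46·H_{46}.
H_{46} = 4.41669, so E[T] = 203.16761.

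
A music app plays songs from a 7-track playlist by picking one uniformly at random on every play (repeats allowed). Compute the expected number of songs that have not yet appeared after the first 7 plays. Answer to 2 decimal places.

For each song, P(unseen after 7) = (6/7)^7 = 0.340.
By linearity of expectation, E[unseen] = 7·(6/7)^7 = 2.379.

2.38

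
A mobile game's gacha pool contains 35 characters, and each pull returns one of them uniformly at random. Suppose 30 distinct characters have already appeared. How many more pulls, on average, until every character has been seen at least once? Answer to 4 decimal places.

From k distinct to k+1 distinct takes on average 35/(35-k) pulls.
Sum over k = 30,...,34: E = 35/5 + 35/4 + 35/3 + 35/2 + 35/1 = 79.91667.

79.9167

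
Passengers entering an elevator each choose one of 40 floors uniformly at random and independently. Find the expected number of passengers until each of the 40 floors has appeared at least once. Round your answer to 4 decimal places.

171.1417

Split into phases: going from k distinct to k+1 distinct takes on average 40/(40-k) passengers.
E[T] = 40/40 + 40/39 + 40/38 + ... + 40/2 + 40/1 = 40·H_{40}.
H_{40} = 4.27854, so E[T] = 171.14172.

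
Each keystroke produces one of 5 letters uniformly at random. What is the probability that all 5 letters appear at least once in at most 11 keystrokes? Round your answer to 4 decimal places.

0.6064

By inclusion–exclusion over which letters are missing,
P(all seen) = Σ_{j=0}^{5} (-1)^j C(5,j)((5-j)/5)^11
= 1.00000 - 0.42950 + 0.03628 - 0.00042 + 0.00000 - 0.00000
= 0.60636.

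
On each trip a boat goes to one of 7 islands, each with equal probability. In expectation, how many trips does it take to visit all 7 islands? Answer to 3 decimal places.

18.150

After k distinct islands have appeared, the next trip gives a new one with probability (7-k)/7, so the expected wait for the (k+1)-th is 7/(7-k).
E[T] = 7/7 + 7/6 + 7/5 + ... + 7/2 + 7/1 = 7·H_{7}.
H_{7} = 2.5929, so E[T] = 18.1500.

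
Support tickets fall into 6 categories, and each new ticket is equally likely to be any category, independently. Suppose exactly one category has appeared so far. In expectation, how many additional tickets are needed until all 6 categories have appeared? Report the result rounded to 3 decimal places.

13.700

With k distinct categories already seen, the next new one takes an expected 6/(6-k) tickets.
Sum over k = 1,...,5: E = 6/5 + 6/4 + 6/3 + 6/2 + 6/1 = 13.7000.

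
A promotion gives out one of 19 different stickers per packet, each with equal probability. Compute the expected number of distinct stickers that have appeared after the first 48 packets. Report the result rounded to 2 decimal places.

17.58

For each sticker, P(seen in 48 packets) = 1 - (18/19)^48 = 0.925.
By linearity of expectation, E[distinct seen] = 19·(1 - (18/19)^48) = 17.582.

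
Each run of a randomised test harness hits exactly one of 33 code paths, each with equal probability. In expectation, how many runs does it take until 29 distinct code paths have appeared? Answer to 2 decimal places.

66.18

Going from k to k+1 distinct takes a geometric number of runs with mean 33/(33-k).
Sum over k = 0,...,28: E = 33/33 + 33/32 + 33/31 + ... + 33/6 + 33/5 = 66.180.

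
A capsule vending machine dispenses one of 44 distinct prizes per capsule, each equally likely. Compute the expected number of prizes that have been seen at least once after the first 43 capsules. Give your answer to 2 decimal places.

For each prize, P(seen in 43 capsules) = 1 - (43/44)^43 = 0.628.
By linearity of expectation, E[distinct seen] = 44·(1 - (43/44)^43) = 27.627.

27.63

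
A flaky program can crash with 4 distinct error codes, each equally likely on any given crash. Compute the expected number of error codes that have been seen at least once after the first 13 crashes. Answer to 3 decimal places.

3.905

For each error code, P(seen in 13 crashes) = 1 - (3/4)^13 = 0.9762.
By linearity of expectation, E[distinct seen] = 4·(1 - (3/4)^13) = 3.9050.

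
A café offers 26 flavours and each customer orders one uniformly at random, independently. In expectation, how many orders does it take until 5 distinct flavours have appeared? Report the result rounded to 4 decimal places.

With k distinct flavours already seen, the next new one arrives after an expected 26/(26-k) orders.
Sum over k = 0,...,4: E = 26/26 + 26/25 + 26/24 + 26/23 + 26/22 = 5.43559.

5.4356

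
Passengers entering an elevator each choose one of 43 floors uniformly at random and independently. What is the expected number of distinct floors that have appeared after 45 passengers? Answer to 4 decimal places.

For each floor, P(seen in 45 passengers) = 1 - (42/43)^45 = 0.65315.
By linearity of expectation, E[distinct seen] = 43·(1 - (42/43)^45) = 28.08559.

28.0856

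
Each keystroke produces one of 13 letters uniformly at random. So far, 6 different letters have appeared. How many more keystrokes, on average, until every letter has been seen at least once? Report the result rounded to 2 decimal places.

With k distinct letters already seen, the next new one takes an expected 13/(13-k) keystrokes.
Sum over k = 6,...,12: E = 13/7 + 13/6 + 13/5 + ... + 13/2 + 13/1 = 33.707.

33.71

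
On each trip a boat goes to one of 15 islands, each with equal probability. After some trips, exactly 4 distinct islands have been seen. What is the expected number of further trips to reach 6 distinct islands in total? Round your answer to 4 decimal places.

2.8636

With k distinct islands already seen, the next new one takes an expected 15/(15-k) trips.
Sum over k = 4,...,5: E = 15/11 + 15/10 = 2.86364.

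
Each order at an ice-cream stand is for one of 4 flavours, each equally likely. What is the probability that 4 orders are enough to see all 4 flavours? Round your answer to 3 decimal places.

0.094

By inclusion–exclusion over which flavours are missing,
P(all seen) = Σ_{j=0}^{4} (-1)^j C(4,j)((4-j)/4)^4
= 1.0000 - 1.2656 + 0.3750 - 0.0156 + 0.0000
= 0.0938.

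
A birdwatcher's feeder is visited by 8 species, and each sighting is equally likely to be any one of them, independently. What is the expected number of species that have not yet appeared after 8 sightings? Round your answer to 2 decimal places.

2.75

For each species, P(unseen after 8) = (7/8)^8 = 0.344.
By linearity of expectation, E[unseen] = 8·(7/8)^8 = 2.749.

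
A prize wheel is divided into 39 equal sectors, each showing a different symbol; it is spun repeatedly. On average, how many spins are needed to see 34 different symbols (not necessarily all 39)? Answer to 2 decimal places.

76.84

Going from k to k+1 distinct takes a geometric number of spins with mean 39/(39-k).
Sum over k = 0,...,33: E = 39/39 + 39/38 + 39/37 + ... + 39/7 + 39/6 = 76.838.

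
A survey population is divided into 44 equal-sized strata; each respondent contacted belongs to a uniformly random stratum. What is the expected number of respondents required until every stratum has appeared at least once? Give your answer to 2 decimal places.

After k distinct strata have appeared, the next respondent gives a new one with probability (44-k)/44, so the expected wait for the (k+1)-th is 44/(44-k).
E[T] = 44/44 + 44/43 + 44/42 + ... + 44/2 + 44/1 = 44·H_{44}.
H_{44} = 4.373, so E[T] = 192.400.

192.40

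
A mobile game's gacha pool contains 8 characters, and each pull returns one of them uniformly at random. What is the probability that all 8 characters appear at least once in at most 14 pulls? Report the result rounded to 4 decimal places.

0.1917

By inclusion–exclusion over which characters are missing,
P(all seen) = Σ_{j=0}^{8} (-1)^j C(8,j)((8-j)/8)^14
= 1.00000 - 1.23368 + 0.49890 - 0.07772 + 0.00427 - 0.00006 + 0.00000 - 0.00000 + 0.00000
= 0.19172.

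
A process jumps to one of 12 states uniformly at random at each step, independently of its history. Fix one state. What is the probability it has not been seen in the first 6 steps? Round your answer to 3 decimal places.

0.593

Each step misses the fixed state with probability (12-1)/12 = 11/12, independently.
P(still missing after 6) = (11/12)^6 = 0.5933.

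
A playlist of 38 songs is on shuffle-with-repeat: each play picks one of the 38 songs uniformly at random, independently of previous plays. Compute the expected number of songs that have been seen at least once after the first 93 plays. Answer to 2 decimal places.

For each song, P(seen in 93 plays) = 1 - (37/38)^93 = 0.916.
By linearity of expectation, E[distinct seen] = 38·(1 - (37/38)^93) = 34.818.

34.82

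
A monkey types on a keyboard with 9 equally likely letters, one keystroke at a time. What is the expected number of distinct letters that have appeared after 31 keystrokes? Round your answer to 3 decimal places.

For each letter, P(seen in 31 keystrokes) = 1 - (8/9)^31 = 0.9740.
By linearity of expectation, E[distinct seen] = 9·(1 - (8/9)^31) = 8.7664.

8.766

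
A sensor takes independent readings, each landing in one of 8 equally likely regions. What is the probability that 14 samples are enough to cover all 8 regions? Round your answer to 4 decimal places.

0.1917

Let A_i be the event that region i is missing after 14 samples. By inclusion–exclusion on the A_i,
P(all seen) = Σ_{j=0}^{8} (-1)^j C(8,j)((8-j)/8)^14
= 1.00000 - 1.23368 + 0.49890 - 0.07772 + 0.00427 - 0.00006 + 0.00000 - 0.00000 + 0.00000
= 0.19172.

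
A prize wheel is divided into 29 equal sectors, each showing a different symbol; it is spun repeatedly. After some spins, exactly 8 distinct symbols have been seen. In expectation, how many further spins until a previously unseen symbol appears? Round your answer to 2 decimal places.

1.38

The number of spins until the next new symbol is geometric with success probability 21/29, so its mean is 29/21.
E = 29/21 = 1.381.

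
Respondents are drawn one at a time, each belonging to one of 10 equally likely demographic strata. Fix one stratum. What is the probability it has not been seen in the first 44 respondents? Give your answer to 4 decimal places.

On each respondent the fixed stratum fails to appear with probability 9/10.
P(still missing after 44) = (9/10)^44 = 0.00970.

0.0097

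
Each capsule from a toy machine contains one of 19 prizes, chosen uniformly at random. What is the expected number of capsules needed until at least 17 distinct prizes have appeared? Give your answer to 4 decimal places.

Going from k to k+1 distinct takes a geometric number of capsules with mean 19/(19-k).
Sum over k = 0,...,16: E = 19/19 + 19/18 + 19/17 + ... + 19/4 + 19/3 = 38.90705.

38.9071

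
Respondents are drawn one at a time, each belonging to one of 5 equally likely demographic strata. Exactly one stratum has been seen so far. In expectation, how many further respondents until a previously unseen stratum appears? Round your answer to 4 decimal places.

1.2500

The number of respondents until the next new stratum is geometric with success probability 4/5, so its mean is 5/4.
E = 5/4 = 1.25000.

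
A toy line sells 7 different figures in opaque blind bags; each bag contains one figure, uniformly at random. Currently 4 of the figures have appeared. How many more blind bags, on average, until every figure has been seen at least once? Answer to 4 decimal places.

12.8333

The wait to go from k to k+1 distinct figures is geometric with mean 7/(7-k).
Sum over k = 4,...,6: E = 7/3 + 7/2 + 7/1 = 12.83333.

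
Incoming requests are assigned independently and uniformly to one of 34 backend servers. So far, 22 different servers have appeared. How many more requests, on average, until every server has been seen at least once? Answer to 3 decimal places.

105.509

The wait to go from k to k+1 distinct servers is geometric with mean 34/(34-k).
Sum over k = 22,...,33: E = 34/12 + 34/11 + 34/10 + ... + 34/2 + 34/1 = 105.5092.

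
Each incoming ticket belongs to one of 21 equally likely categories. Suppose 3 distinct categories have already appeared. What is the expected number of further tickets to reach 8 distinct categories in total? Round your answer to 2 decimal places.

The wait to go from k to k+1 distinct categories is geometric with mean 21/(21-k).
Sum over k = 3,...,7: E = 21/18 + 21/17 + 21/16 + 21/15 + 21/14 = 6.614.

6.61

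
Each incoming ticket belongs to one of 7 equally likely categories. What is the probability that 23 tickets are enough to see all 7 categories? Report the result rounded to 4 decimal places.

By inclusion–exclusion over which categories are missing,
P(all seen) = Σ_{j=0}^{7} (-1)^j C(7,j)((7-j)/7)^23
= 1.00000 - 0.20199 + 0.00915 - 0.00009 + 0.00000 - 0.00000 + 0.00000 - 0.00000
= 0.80707.

0.8071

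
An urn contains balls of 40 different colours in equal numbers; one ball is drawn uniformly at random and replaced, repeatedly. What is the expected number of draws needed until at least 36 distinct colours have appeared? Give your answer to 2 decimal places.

Going from k to k+1 distinct takes a geometric number of draws with mean 40/(40-k).
Sum over k = 0,...,35: E = 40/40 + 40/39 + 40/38 + ... + 40/6 + 40/5 = 87.808.

87.81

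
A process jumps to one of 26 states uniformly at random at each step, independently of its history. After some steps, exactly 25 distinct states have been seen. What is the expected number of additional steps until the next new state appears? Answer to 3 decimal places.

26.000

The number of steps until the next new state is geometric with success probability 1/26, so its mean is 26/1.
E = 26/1 = 26.0000.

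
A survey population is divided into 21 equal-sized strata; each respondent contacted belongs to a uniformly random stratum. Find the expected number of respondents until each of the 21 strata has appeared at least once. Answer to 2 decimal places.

The wait to go from k to k+1 distinct strata is geometric with mean 21/(21-k).
E[T] = 21/21 + 21/20 + 21/19 + ... + 21/2 + 21/1 = 21·H_{21}.
H_{21} = 3.645, so E[T] = 76.553.

76.55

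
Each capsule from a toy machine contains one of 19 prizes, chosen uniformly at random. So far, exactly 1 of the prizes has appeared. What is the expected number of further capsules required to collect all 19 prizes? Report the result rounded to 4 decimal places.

66.4071

The wait to go from k to k+1 distinct prizes is geometric with mean 19/(19-k).
Sum over k = 1,...,18: E = 19/18 + 19/17 + 19/16 + ... + 19/2 + 19/1 = 66.40705.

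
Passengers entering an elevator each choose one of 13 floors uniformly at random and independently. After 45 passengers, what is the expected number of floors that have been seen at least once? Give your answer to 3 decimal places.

For each floor, P(seen in 45 passengers) = 1 - (12/13)^45 = 0.9727.
By linearity of expectation, E[distinct seen] = 13·(1 - (12/13)^45) = 12.6455.

12.645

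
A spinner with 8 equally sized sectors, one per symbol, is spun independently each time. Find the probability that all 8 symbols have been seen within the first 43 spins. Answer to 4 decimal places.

By inclusion–exclusion over which symbols are missing,
P(all seen) = Σ_{j=0}^{8} (-1)^j C(8,j)((8-j)/8)^43
= 1.00000 - 0.02567 + 0.00012 - 0.00000 + 0.00000 - 0.00000 + 0.00000 - 0.00000 + 0.00000
= 0.97445.

0.9744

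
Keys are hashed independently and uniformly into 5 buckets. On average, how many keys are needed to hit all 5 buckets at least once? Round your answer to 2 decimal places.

11.42

Split into phases: going from k distinct to k+1 distinct takes on average 5/(5-k) keys.
E[T] = 5/5 + 5/4 + 5/3 + 5/2 + 5/1 = 5·H_{5}.
H_{5} = 2.283, so E[T] = 11.417.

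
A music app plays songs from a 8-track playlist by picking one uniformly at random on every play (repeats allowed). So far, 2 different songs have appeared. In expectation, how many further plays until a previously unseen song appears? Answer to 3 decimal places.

Each play yields a new song with probability (8-2)/8 = 6/8, so the wait is geometric with mean 8/6.
E = 8/6 = 1.3333.

1.333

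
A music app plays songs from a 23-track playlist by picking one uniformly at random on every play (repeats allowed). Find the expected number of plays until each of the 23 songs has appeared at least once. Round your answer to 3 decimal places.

Split into phases: going from k distinct to k+1 distinct takes on average 23/(23-k) plays.
E[T] = 23/23 + 23/22 + 23/21 + ... + 23/2 + 23/1 = 23·H_{23}.
H_{23} = 3.7343, so E[T] = 85.8887.

85.889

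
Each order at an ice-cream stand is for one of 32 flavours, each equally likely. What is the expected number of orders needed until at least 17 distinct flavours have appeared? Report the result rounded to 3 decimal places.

With k distinct flavours already seen, the next new one arrives after an expected 32/(32-k) orders.
Sum over k = 0,...,16: E = 32/32 + 32/31 + 32/30 + ... + 32/17 + 32/16 = 23.6885.

23.689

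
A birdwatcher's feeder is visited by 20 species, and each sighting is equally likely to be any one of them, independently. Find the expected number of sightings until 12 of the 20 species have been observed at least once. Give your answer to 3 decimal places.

Going from k to k+1 distinct takes a geometric number of sightings with mean 20/(20-k).
Sum over k = 0,...,11: E = 20/20 + 20/19 + 20/18 + ... + 20/10 + 20/9 = 17.5977.

17.598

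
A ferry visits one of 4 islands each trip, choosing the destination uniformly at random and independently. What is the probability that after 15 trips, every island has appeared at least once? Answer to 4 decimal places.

By inclusion–exclusion over which islands are missing,
P(all seen) = Σ_{j=0}^{4} (-1)^j C(4,j)((4-j)/4)^15
= 1.00000 - 0.05345 + 0.00018 - 0.00000 + 0.00000
= 0.94673.

0.9467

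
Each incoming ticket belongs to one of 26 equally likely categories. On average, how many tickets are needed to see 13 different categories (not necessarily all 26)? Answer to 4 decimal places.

Going from k to k+1 distinct takes a geometric number of tickets with mean 26/(26-k).
Sum over k = 0,...,12: E = 26/26 + 26/25 + 26/24 + ... + 26/15 + 26/14 = 17.53143.

17.5314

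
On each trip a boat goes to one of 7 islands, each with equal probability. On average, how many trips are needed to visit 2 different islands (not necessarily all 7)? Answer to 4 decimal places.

With k distinct islands already seen, the next new one arrives after an expected 7/(7-k) trips.
Sum over k = 0,...,1: E = 7/7 + 7/6 = 2.16667.

2.1667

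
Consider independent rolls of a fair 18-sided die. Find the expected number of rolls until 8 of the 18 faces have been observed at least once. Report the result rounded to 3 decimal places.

Going from k to k+1 distinct takes a geometric number of rolls with mean 18/(18-k).
Sum over k = 0,...,7: E = 18/18 + 18/17 + 18/16 + ... + 18/12 + 18/11 = 10.1905.

10.191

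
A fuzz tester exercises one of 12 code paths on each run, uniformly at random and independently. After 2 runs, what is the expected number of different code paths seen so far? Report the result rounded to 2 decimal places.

For each code path, P(seen in 2 runs) = 1 - (11/12)^2 = 0.160.
By linearity of expectation, E[distinct seen] = 12·(1 - (11/12)^2) = 1.917.

1.92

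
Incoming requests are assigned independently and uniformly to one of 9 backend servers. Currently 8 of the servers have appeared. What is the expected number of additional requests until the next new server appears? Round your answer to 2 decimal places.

The number of requests until the next new server is geometric with success probability 1/9, so its mean is 9/1.
E = 9/1 = 9.000.

9.00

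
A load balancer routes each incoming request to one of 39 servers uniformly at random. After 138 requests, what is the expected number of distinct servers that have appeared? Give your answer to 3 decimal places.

For each server, P(seen in 138 requests) = 1 - (38/39)^138 = 0.9723.
By linearity of expectation, E[distinct seen] = 39·(1 - (38/39)^138) = 37.9179.

37.918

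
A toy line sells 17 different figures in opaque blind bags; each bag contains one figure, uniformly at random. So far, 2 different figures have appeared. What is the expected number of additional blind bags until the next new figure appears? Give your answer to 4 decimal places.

1.1333

The number of blind bags until the next new figure is geometric with success probability 15/17, so its mean is 17/15.
E = 17/15 = 1.13333.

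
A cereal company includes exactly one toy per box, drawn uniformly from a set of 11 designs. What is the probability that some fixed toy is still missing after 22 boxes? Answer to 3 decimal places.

0.123

On each box the fixed toy fails to appear with probability 10/11.
P(still missing after 22) = (10/11)^22 = 0.1228.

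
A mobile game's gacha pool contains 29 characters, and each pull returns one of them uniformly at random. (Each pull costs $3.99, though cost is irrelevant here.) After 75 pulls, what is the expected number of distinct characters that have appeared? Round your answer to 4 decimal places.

For each character, P(seen in 75 pulls) = 1 - (28/29)^75 = 0.92805.
By linearity of expectation, E[distinct seen] = 29·(1 - (28/29)^75) = 26.91359.

26.9136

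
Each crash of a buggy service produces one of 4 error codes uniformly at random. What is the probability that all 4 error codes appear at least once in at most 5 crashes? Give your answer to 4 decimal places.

0.2344

Let A_i be the event that error code i is missing after 5 crashes. By inclusion–exclusion on the A_i,
P(all seen) = Σ_{j=0}^{4} (-1)^j C(4,j)((4-j)/4)^5
= 1.00000 - 0.94922 + 0.18750 - 0.00391 + 0.00000
= 0.23438.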